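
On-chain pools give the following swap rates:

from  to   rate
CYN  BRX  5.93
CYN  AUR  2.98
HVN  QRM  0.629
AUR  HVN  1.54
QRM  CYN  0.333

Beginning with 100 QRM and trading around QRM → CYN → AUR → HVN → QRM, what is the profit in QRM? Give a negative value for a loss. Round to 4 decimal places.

-3.8760

100 QRM × 0.333 = 33.3 CYN
33.3 CYN × 2.98 = 99.234 AUR
99.234 AUR × 1.54 = 152.82036 HVN
152.82036 HVN × 0.629 = 96.12400644 QRM
Net change: 96.12400644 − 100 = -3.87599356 QRM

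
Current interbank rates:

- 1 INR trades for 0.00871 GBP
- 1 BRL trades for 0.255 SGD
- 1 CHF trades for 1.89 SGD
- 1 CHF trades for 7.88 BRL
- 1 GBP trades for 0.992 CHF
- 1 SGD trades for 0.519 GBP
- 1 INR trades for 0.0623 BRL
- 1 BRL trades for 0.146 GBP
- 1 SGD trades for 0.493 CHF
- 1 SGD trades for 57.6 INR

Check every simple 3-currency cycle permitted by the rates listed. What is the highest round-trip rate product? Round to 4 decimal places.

1.1413

GBP→CHF→BRL→GBP: 0.992 × 7.88 × 0.146 = 1.14128
SGD→CHF→BRL→SGD: 0.493 × 7.88 × 0.255 = 0.99063
GBP→CHF→SGD→GBP: 0.992 × 1.89 × 0.519 = 0.97306
INR→BRL→SGD→INR: 0.0623 × 0.255 × 57.6 = 0.91506
Maximum is GBP→CHF→BRL→GBP at 1.1413; arbitrage exists.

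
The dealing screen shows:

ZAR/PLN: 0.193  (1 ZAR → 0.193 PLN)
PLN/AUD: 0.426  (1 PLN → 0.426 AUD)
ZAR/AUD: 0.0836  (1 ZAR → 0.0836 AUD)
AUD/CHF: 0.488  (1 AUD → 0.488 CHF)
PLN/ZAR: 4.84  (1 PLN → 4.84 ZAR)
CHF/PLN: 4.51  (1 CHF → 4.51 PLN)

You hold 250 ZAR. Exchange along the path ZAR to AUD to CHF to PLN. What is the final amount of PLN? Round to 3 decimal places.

250 ZAR × 0.0836 = 20.9 AUD
20.9 AUD × 0.488 = 10.1992 CHF
10.1992 CHF × 4.51 = 45.998392 PLN

45.998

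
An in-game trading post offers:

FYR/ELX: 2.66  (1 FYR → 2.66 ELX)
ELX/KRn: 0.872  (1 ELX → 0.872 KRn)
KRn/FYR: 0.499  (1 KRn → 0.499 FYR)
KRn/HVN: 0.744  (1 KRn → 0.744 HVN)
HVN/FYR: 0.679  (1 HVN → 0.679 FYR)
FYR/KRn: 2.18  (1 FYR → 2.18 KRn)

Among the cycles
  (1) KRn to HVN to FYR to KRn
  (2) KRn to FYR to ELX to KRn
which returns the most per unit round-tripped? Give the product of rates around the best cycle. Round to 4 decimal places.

(1) 0.744 × 0.679 × 2.18 = 1.10128
(2) 0.499 × 2.66 × 0.872 = 1.15744
Highest is cycle (2) at 1.1574 (>1, arbitrage).

1.1574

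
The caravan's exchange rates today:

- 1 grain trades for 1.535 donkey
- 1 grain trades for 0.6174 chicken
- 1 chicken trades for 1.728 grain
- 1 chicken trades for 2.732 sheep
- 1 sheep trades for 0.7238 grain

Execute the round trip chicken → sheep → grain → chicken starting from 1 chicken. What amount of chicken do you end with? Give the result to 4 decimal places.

1.2209

1 chicken × 2.732 = 2.732 sheep
2.732 sheep × 0.7238 = 1.9774216 grain
1.9774216 grain × 0.6174 = 1.22086009584 chicken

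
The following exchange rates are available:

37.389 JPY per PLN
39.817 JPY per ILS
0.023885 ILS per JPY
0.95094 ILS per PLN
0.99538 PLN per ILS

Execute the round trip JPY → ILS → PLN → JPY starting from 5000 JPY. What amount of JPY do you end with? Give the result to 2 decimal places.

5000 JPY × 0.023885 = 119.425 ILS
119.425 ILS × 0.99538 = 118.8732565 PLN
118.8732565 PLN × 37.389 = 4444.5521872785 JPY

4444.55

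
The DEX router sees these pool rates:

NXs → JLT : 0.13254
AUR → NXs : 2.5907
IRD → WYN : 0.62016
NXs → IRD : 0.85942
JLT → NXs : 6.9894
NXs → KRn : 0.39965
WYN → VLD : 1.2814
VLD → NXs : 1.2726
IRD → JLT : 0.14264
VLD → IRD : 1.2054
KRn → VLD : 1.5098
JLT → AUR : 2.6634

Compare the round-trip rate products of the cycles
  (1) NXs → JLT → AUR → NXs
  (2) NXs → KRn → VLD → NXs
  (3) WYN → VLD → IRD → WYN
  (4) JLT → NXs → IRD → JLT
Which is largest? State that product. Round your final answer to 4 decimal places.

0.9579

(1) 0.13254 × 2.6634 × 2.5907 = 0.91454
(2) 0.39965 × 1.5098 × 1.2726 = 0.76788
(3) 1.2814 × 1.2054 × 0.62016 = 0.95790
(4) 6.9894 × 0.85942 × 0.14264 = 0.85681
Highest is cycle (3) at 0.9579 (≤1, no arbitrage).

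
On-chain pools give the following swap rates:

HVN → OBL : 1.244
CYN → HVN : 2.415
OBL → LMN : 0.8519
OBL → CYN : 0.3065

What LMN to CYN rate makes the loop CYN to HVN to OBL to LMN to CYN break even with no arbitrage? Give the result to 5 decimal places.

0.39073

Known legs of the cycle: 2.415 × 1.244 × 0.8519 = 2.559329094
For no arbitrage the full-cycle product must be 1, so the missing rate is 1 / 2.559329094 ≈ 0.3907274.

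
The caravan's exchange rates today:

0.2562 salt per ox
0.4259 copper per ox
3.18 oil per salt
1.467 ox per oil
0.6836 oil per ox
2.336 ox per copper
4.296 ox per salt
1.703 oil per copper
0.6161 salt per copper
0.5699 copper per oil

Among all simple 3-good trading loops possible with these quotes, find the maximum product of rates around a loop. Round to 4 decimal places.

1.1952

ox→salt→oil→ox: 0.2562 × 3.18 × 1.467 = 1.19519
ox→copper→salt→ox: 0.4259 × 0.6161 × 4.296 = 1.12726
salt→oil→copper→salt: 3.18 × 0.5699 × 0.6161 = 1.11655
ox→copper→oil→ox: 0.4259 × 1.703 × 1.467 = 1.06403
ox→oil→copper→ox: 0.6836 × 0.5699 × 2.336 = 0.91007
Maximum is ox→salt→oil→ox at 1.1952; arbitrage exists.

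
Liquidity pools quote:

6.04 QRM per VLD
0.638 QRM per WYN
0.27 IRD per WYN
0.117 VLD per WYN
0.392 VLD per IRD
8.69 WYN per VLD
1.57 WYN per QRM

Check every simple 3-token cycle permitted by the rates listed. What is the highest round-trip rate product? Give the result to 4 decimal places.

VLD→QRM→WYN→VLD: 6.04 × 1.57 × 0.117 = 1.10949
VLD→WYN→IRD→VLD: 8.69 × 0.27 × 0.392 = 0.91975
Maximum is VLD→QRM→WYN→VLD at 1.1095; arbitrage exists.

1.1095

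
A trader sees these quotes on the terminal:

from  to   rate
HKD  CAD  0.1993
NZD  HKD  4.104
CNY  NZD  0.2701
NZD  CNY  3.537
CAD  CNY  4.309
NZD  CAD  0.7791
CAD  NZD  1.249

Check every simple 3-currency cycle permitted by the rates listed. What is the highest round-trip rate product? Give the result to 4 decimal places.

1.0216

NZD→HKD→CAD→NZD: 4.104 × 0.1993 × 1.249 = 1.02159
NZD→CAD→CNY→NZD: 0.7791 × 4.309 × 0.2701 = 0.90676
Maximum is NZD→HKD→CAD→NZD at 1.0216; arbitrage exists.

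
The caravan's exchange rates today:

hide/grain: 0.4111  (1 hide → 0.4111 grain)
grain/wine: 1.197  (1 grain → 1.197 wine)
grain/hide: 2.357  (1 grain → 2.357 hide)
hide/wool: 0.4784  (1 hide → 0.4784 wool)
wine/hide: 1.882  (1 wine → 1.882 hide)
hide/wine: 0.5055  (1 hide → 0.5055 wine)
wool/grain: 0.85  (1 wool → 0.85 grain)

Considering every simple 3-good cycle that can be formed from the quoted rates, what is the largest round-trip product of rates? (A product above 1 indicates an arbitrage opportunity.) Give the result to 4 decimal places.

grain→hide→wool→grain: 2.357 × 0.4784 × 0.85 = 0.95845
grain→wine→hide→grain: 1.197 × 1.882 × 0.4111 = 0.92611
Maximum is grain→hide→wool→grain at 0.9585; no arbitrage — every cycle loses value.

0.9585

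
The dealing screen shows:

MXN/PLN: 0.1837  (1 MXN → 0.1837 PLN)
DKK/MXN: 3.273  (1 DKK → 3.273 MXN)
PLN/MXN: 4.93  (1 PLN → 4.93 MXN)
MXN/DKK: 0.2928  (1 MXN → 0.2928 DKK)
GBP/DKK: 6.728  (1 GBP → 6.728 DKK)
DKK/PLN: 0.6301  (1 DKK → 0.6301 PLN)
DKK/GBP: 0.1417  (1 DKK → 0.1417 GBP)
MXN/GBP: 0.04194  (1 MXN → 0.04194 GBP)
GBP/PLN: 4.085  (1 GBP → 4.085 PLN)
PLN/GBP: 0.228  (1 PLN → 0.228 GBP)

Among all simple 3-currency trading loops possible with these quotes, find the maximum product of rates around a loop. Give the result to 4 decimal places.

0.9666

DKK→PLN→GBP→DKK: 0.6301 × 0.228 × 6.728 = 0.96656
DKK→MXN→GBP→DKK: 3.273 × 0.04194 × 6.728 = 0.92355
DKK→PLN→MXN→DKK: 0.6301 × 4.93 × 0.2928 = 0.90955
MXN→GBP→PLN→MXN: 0.04194 × 4.085 × 4.93 = 0.84463
Maximum is DKK→PLN→GBP→DKK at 0.9666; no arbitrage — every cycle loses value.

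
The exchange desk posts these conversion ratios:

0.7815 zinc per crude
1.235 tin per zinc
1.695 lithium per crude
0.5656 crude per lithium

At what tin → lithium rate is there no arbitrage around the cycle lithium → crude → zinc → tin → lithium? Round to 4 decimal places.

Known legs of the cycle: 0.5656 × 0.7815 × 1.235 = 0.545890254
For no arbitrage the full-cycle product must be 1, so the missing rate is 1 / 0.545890254 ≈ 1.831870.

1.8319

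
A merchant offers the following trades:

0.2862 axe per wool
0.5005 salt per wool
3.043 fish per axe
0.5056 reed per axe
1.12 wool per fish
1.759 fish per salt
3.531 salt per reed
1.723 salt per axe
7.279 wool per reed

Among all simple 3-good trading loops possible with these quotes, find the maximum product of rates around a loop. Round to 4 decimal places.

reed→wool→axe→reed: 7.279 × 0.2862 × 0.5056 = 1.05329
salt→fish→wool→salt: 1.759 × 1.12 × 0.5005 = 0.98603
axe→fish→wool→axe: 3.043 × 1.12 × 0.2862 = 0.97542
Maximum is reed→wool→axe→reed at 1.0533; arbitrage exists.

1.0533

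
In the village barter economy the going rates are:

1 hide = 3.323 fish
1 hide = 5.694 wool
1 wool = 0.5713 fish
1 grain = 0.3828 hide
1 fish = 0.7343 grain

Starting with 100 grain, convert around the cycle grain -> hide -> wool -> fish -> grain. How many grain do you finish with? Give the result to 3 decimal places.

91.438

100 grain × 0.3828 = 38.28 hide
38.28 hide × 5.694 = 217.96632 wool
217.96632 wool × 0.5713 = 124.524158616 fish
124.524158616 fish × 0.7343 = 91.4380896717288 grain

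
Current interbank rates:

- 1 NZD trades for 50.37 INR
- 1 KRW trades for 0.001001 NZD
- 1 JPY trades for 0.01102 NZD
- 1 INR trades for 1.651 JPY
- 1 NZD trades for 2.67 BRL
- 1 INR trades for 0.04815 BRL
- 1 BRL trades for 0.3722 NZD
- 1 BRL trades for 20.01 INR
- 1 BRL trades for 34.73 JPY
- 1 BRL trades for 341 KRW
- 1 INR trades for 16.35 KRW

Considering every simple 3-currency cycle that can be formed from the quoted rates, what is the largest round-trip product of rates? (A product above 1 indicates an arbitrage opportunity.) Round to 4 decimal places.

1.0219

JPY→NZD→BRL→JPY: 0.01102 × 2.67 × 34.73 = 1.02187
INR→JPY→NZD→INR: 1.651 × 0.01102 × 50.37 = 0.91643
NZD→BRL→KRW→NZD: 2.67 × 341 × 0.001001 = 0.91138
INR→BRL→NZD→INR: 0.04815 × 0.3722 × 50.37 = 0.90270
INR→KRW→NZD→INR: 16.35 × 0.001001 × 50.37 = 0.82437
Maximum is JPY→NZD→BRL→JPY at 1.0219; arbitrage exists.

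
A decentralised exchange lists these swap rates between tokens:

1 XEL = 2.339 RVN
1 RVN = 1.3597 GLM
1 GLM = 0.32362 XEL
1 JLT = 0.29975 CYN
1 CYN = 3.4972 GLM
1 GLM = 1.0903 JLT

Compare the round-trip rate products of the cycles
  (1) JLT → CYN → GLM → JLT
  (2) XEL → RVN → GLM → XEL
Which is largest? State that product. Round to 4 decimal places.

(1) 0.29975 × 3.4972 × 1.0903 = 1.14295
(2) 2.339 × 1.3597 × 0.32362 = 1.02922
Highest is cycle (1) at 1.1429 (>1, arbitrage).

1.1429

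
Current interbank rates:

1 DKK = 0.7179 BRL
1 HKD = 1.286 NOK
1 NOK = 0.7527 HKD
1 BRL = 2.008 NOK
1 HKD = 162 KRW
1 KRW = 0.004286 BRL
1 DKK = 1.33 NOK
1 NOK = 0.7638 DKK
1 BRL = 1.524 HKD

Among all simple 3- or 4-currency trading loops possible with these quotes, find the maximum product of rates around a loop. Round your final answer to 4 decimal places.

1.1011

NOK→DKK→BRL→NOK: 0.7638 × 0.7179 × 2.008 = 1.10105
NOK→DKK→BRL→HKD→NOK: 0.7638 × 0.7179 × 1.524 × 1.286 = 1.07466
KRW→BRL→HKD→KRW: 0.004286 × 1.524 × 162 = 1.05816
KRW→BRL→NOK→HKD→KRW: 0.004286 × 2.008 × 0.7527 × 162 = 1.04943
Maximum is NOK→DKK→BRL→NOK at 1.1011; arbitrage exists.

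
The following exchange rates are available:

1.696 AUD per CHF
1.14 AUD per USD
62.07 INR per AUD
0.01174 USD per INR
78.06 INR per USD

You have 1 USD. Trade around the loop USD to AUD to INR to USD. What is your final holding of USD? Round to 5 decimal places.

1 USD × 1.14 = 1.14 AUD
1.14 AUD × 62.07 = 70.7598 INR
70.7598 INR × 0.01174 = 0.830720052 USD

0.83072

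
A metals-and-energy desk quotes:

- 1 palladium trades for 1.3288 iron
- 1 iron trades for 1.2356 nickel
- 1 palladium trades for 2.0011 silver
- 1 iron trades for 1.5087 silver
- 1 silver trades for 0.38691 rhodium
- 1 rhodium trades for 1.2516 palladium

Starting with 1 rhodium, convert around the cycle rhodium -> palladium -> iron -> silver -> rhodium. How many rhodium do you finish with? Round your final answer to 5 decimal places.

0.97082

1 rhodium × 1.2516 = 1.2516 palladium
1.2516 palladium × 1.3288 = 1.66312608 iron
1.66312608 iron × 1.5087 = 2.509158316896 silver
2.509158316896 silver × 0.38691 = 0.97081844439023136 rhodium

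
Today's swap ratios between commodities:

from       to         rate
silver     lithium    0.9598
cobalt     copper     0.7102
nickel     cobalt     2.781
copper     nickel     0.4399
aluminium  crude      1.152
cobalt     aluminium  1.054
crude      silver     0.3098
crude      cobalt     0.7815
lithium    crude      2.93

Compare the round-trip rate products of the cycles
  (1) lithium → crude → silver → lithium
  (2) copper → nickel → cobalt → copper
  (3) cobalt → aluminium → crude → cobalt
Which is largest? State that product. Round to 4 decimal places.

(1) 2.93 × 0.3098 × 0.9598 = 0.87122
(2) 0.4399 × 2.781 × 0.7102 = 0.86883
(3) 1.054 × 1.152 × 0.7815 = 0.94890
Highest is cycle (3) at 0.9489 (≤1, no arbitrage).

0.9489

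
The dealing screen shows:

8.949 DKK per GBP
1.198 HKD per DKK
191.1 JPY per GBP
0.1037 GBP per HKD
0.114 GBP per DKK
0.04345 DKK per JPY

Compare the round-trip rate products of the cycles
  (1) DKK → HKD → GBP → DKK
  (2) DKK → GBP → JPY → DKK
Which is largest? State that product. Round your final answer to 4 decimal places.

(1) 1.198 × 0.1037 × 8.949 = 1.11176
(2) 0.114 × 191.1 × 0.04345 = 0.94658
Highest is cycle (1) at 1.1118 (>1, arbitrage).

1.1118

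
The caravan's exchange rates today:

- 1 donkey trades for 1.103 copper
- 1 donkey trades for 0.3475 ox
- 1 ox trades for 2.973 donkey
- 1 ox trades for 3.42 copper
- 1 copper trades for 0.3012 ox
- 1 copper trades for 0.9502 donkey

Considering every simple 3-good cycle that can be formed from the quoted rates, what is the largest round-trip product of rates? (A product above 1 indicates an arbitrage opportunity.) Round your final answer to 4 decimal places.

1.1293

copper→donkey→ox→copper: 0.9502 × 0.3475 × 3.42 = 1.12927
copper→ox→donkey→copper: 0.3012 × 2.973 × 1.103 = 0.98770
Maximum is copper→donkey→ox→copper at 1.1293; arbitrage exists.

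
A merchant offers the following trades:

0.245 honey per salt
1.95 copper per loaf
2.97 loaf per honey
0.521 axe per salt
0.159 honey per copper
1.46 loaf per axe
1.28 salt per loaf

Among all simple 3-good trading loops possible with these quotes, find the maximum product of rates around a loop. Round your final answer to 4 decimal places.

0.9736

salt→axe→loaf→salt: 0.521 × 1.46 × 1.28 = 0.97364
salt→honey→loaf→salt: 0.245 × 2.97 × 1.28 = 0.93139
copper→honey→loaf→copper: 0.159 × 2.97 × 1.95 = 0.92085
Maximum is salt→axe→loaf→salt at 0.9736; no arbitrage — every cycle loses value.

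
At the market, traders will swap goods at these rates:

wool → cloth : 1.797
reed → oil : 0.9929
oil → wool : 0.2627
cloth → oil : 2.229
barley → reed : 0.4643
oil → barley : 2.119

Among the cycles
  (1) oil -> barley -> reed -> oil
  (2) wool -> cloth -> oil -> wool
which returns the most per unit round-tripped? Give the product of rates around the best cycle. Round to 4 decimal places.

(1) 2.119 × 0.4643 × 0.9929 = 0.97687
(2) 1.797 × 2.229 × 0.2627 = 1.05225
Highest is cycle (2) at 1.0522 (>1, arbitrage).

1.0522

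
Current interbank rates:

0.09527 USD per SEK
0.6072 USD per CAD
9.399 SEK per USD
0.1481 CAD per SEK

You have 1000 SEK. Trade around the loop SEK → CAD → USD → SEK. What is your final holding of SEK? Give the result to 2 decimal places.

845.22

1000 SEK × 0.1481 = 148.1 CAD
148.1 CAD × 0.6072 = 89.92632 USD
89.92632 USD × 9.399 = 845.21748168 SEK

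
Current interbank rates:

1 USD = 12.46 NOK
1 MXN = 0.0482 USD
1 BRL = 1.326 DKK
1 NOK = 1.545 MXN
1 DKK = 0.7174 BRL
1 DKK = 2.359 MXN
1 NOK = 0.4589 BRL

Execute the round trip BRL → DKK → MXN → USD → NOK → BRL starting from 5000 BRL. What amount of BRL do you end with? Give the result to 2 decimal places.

4310.47

5000 BRL × 1.326 = 6630 DKK
6630 DKK × 2.359 = 15640.17 MXN
15640.17 MXN × 0.0482 = 753.856194 USD
753.856194 USD × 12.46 = 9393.04817724 NOK
9393.04817724 NOK × 0.4589 = 4310.469808535436 BRL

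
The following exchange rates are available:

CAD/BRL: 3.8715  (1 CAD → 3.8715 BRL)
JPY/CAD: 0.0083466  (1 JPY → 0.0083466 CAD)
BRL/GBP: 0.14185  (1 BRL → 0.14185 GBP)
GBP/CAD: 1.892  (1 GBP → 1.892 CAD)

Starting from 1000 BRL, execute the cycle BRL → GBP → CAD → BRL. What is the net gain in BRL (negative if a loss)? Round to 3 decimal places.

39.034

1000 BRL × 0.14185 = 141.85 GBP
141.85 GBP × 1.892 = 268.3802 CAD
268.3802 CAD × 3.8715 = 1039.0339443 BRL
Net change: 1039.0339443 − 1000 = 39.0339443 BRL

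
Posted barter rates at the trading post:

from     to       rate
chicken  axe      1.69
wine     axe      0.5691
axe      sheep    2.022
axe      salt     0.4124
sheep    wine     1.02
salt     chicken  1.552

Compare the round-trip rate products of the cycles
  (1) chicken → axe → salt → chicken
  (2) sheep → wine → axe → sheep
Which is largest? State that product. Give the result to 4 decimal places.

(1) 1.69 × 0.4124 × 1.552 = 1.08168
(2) 1.02 × 0.5691 × 2.022 = 1.17373
Highest is cycle (2) at 1.1737 (>1, arbitrage).

1.1737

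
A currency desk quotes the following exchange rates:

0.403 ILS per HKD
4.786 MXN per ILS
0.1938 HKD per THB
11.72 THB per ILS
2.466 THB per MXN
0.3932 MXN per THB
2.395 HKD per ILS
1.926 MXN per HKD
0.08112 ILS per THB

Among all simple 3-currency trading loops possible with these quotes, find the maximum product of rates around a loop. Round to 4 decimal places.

0.9574

ILS→MXN→THB→ILS: 4.786 × 2.466 × 0.08112 = 0.95740
HKD→MXN→THB→HKD: 1.926 × 2.466 × 0.1938 = 0.92046
HKD→ILS→THB→HKD: 0.403 × 11.72 × 0.1938 = 0.91535
Maximum is ILS→MXN→THB→ILS at 0.9574; no arbitrage — every cycle loses value.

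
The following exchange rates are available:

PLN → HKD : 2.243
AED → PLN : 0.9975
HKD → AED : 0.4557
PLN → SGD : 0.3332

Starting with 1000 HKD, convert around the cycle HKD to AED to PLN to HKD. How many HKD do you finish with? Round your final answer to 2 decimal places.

1019.58

1000 HKD × 0.4557 = 455.7 AED
455.7 AED × 0.9975 = 454.56075 PLN
454.56075 PLN × 2.243 = 1019.57976225 HKD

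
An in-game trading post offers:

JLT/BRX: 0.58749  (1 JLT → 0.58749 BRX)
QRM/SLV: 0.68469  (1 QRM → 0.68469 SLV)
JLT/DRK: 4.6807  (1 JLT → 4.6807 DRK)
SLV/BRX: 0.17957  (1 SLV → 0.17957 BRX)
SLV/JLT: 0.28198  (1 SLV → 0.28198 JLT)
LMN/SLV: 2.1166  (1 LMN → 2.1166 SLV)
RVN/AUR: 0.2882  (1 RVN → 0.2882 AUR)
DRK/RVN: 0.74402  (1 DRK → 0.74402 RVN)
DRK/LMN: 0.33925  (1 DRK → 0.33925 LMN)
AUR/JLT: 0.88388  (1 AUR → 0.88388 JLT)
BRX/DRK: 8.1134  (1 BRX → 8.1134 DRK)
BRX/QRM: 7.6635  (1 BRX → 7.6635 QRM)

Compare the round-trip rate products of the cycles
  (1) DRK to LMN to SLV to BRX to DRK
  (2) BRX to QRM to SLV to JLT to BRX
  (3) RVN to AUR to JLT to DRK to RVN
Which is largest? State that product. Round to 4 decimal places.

1.0462

(1) 0.33925 × 2.1166 × 0.17957 × 8.1134 = 1.04615
(2) 7.6635 × 0.68469 × 0.28198 × 0.58749 = 0.86924
(3) 0.2882 × 0.88388 × 4.6807 × 0.74402 = 0.88712
Highest is cycle (1) at 1.0462 (>1, arbitrage).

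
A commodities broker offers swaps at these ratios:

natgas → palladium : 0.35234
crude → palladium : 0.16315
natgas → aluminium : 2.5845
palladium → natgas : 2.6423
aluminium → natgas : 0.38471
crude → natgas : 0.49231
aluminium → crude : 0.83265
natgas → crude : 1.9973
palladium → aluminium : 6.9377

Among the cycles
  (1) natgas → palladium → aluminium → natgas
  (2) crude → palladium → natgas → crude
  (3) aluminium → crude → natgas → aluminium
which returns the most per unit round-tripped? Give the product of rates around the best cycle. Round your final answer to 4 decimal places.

(1) 0.35234 × 6.9377 × 0.38471 = 0.94040
(2) 0.16315 × 2.6423 × 1.9973 = 0.86102
(3) 0.83265 × 0.49231 × 2.5845 = 1.05944
Highest is cycle (3) at 1.0594 (>1, arbitrage).

1.0594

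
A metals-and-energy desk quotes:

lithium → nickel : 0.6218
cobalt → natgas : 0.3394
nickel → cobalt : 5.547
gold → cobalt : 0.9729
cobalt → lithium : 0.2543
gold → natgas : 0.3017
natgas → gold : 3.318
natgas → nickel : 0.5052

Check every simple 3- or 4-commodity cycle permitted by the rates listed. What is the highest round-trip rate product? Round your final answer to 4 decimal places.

gold→cobalt→natgas→gold: 0.9729 × 0.3394 × 3.318 = 1.09561
nickel→cobalt→natgas→nickel: 5.547 × 0.3394 × 0.5052 = 0.95112
nickel→cobalt→lithium→nickel: 5.547 × 0.2543 × 0.6218 = 0.87711
Maximum is gold→cobalt→natgas→gold at 1.0956; arbitrage exists.

1.0956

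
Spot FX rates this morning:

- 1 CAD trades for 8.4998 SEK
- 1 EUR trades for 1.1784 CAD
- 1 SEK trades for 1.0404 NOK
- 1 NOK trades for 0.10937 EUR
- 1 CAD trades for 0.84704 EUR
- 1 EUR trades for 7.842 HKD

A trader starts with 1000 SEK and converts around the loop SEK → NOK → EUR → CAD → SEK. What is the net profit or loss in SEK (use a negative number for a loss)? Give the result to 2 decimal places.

1000 SEK × 1.0404 = 1040.4 NOK
1040.4 NOK × 0.10937 = 113.788548 EUR
113.788548 EUR × 1.1784 = 134.0884249632 CAD
134.0884249632 CAD × 8.4998 = 1139.72479450220736 SEK
Net change: 1139.72479450220736 − 1000 = 139.72479450220736 SEK

139.72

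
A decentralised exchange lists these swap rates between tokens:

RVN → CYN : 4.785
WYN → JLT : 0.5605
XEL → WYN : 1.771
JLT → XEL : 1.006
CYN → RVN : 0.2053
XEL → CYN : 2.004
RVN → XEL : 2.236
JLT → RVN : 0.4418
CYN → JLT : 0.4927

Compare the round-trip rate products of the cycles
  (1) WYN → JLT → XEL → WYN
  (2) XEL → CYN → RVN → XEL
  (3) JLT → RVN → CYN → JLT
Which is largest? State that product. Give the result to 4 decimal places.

1.0416

(1) 0.5605 × 1.006 × 1.771 = 0.99860
(2) 2.004 × 0.2053 × 2.236 = 0.91994
(3) 0.4418 × 4.785 × 0.4927 = 1.04157
Highest is cycle (3) at 1.0416 (>1, arbitrage).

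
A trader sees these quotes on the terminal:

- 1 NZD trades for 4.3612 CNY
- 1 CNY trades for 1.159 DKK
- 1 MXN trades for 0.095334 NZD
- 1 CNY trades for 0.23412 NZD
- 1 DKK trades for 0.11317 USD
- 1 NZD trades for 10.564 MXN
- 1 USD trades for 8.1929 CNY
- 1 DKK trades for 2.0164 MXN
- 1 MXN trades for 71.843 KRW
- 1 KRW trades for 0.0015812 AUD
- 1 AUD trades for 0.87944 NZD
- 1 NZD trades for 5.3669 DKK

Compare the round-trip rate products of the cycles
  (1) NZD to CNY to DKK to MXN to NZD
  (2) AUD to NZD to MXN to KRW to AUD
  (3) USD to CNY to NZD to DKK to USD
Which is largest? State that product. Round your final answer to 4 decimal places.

(1) 4.3612 × 1.159 × 2.0164 × 0.095334 = 0.97166
(2) 0.87944 × 10.564 × 71.843 × 0.0015812 = 1.05537
(3) 8.1929 × 0.23412 × 5.3669 × 0.11317 = 1.16501
Highest is cycle (3) at 1.1650 (>1, arbitrage).

1.1650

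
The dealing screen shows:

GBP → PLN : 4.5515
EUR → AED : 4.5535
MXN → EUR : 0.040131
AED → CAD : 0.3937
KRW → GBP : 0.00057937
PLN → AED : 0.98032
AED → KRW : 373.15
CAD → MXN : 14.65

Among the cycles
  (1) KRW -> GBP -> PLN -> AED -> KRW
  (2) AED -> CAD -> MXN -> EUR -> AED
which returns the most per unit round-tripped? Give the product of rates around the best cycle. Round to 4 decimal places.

1.0540

(1) 0.00057937 × 4.5515 × 0.98032 × 373.15 = 0.96463
(2) 0.3937 × 14.65 × 0.040131 × 4.5535 = 1.05397
Highest is cycle (2) at 1.0540 (>1, arbitrage).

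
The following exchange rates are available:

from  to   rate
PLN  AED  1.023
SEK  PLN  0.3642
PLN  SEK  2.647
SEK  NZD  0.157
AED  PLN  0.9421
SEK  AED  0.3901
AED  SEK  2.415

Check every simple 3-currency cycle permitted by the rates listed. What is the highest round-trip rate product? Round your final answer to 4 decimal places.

SEK→AED→PLN→SEK: 0.3901 × 0.9421 × 2.647 = 0.97281
SEK→PLN→AED→SEK: 0.3642 × 1.023 × 2.415 = 0.89977
Maximum is SEK→AED→PLN→SEK at 0.9728; no arbitrage — every cycle loses value.

0.9728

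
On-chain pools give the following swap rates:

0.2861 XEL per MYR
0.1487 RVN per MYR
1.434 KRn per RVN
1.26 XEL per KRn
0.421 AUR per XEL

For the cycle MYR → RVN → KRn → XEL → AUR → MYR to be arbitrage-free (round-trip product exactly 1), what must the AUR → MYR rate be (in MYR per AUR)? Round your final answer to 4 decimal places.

Known legs of the cycle: 0.1487 × 1.434 × 1.26 × 0.421 = 0.113113062468
For no arbitrage the full-cycle product must be 1, so the missing rate is 1 / 0.113113062468 ≈ 8.840712.

8.8407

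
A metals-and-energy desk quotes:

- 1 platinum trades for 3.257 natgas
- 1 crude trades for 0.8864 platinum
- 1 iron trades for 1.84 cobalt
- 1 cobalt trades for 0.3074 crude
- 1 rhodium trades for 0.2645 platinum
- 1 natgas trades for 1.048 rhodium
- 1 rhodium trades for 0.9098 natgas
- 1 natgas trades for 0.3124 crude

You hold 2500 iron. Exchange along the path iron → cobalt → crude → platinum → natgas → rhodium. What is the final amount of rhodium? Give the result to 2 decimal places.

4278.29

2500 iron × 1.84 = 4600 cobalt
4600 cobalt × 0.3074 = 1414.04 crude
1414.04 crude × 0.8864 = 1253.405056 platinum
1253.405056 platinum × 3.257 = 4082.340267392 natgas
4082.340267392 natgas × 1.048 = 4278.292600226816 rhodium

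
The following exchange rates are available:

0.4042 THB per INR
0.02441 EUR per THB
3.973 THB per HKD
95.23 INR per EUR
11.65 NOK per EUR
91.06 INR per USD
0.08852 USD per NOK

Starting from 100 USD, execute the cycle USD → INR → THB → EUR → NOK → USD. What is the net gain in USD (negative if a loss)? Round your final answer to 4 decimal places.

100 USD × 91.06 = 9106 INR
9106 INR × 0.4042 = 3680.6452 THB
3680.6452 THB × 0.02441 = 89.844549332 EUR
89.844549332 EUR × 11.65 = 1046.6889997178 NOK
1046.6889997178 NOK × 0.08852 = 92.652910255019656 USD
Net change: 92.652910255019656 − 100 = -7.347089744980344 USD

-7.3471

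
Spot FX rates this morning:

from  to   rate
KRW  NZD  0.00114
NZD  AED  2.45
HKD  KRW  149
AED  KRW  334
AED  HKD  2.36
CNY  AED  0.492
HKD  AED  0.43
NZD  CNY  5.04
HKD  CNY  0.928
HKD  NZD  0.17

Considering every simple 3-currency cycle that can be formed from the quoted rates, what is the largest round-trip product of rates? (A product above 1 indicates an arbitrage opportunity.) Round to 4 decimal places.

1.0775

HKD→CNY→AED→HKD: 0.928 × 0.492 × 2.36 = 1.07752
HKD→NZD→AED→HKD: 0.17 × 2.45 × 2.36 = 0.98294
KRW→NZD→AED→KRW: 0.00114 × 2.45 × 334 = 0.93286
Maximum is HKD→CNY→AED→HKD at 1.0775; arbitrage exists.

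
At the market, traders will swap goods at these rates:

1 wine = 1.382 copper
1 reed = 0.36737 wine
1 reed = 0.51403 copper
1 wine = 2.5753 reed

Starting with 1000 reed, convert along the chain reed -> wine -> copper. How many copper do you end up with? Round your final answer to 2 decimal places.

1000 reed × 0.36737 = 367.37 wine
367.37 wine × 1.382 = 507.70534 copper

507.71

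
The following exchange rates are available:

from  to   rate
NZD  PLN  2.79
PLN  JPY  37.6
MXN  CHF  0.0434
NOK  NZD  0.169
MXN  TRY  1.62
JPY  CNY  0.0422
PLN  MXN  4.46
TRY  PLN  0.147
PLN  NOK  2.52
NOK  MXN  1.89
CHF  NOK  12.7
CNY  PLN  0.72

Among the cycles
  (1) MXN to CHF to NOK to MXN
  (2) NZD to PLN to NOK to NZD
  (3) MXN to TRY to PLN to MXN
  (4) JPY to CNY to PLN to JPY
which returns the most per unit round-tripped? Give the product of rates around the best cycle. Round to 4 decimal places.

1.1882

(1) 0.0434 × 12.7 × 1.89 = 1.04173
(2) 2.79 × 2.52 × 0.169 = 1.18821
(3) 1.62 × 0.147 × 4.46 = 1.06210
(4) 0.0422 × 0.72 × 37.6 = 1.14244
Highest is cycle (2) at 1.1882 (>1, arbitrage).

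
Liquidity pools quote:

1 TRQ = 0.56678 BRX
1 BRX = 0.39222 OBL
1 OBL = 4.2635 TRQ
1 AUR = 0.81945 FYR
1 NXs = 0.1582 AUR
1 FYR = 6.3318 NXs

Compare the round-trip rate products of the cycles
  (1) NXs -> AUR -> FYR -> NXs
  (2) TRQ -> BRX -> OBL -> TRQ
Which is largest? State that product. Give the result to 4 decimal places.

(1) 0.1582 × 0.81945 × 6.3318 = 0.82084
(2) 0.56678 × 0.39222 × 4.2635 = 0.94779
Highest is cycle (2) at 0.9478 (≤1, no arbitrage).

0.9478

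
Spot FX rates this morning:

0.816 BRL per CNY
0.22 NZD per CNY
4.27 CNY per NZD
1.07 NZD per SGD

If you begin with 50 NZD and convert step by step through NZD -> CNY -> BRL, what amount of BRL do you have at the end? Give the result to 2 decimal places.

50 NZD × 4.27 = 213.5 CNY
213.5 CNY × 0.816 = 174.216 BRL

174.22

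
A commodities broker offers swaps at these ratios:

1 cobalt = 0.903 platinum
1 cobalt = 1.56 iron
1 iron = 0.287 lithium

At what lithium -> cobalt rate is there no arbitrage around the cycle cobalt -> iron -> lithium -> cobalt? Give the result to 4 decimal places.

Known legs of the cycle: 1.56 × 0.287 = 0.44772
For no arbitrage the full-cycle product must be 1, so the missing rate is 1 / 0.44772 ≈ 2.233539.

2.2335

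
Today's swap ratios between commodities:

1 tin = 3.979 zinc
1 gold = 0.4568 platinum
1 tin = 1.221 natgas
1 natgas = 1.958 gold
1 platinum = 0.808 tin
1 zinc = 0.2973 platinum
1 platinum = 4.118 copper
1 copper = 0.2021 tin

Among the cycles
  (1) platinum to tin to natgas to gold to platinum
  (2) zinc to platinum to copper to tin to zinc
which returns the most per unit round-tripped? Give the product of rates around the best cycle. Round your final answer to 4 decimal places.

(1) 0.808 × 1.221 × 1.958 × 0.4568 = 0.88240
(2) 0.2973 × 4.118 × 0.2021 × 3.979 = 0.98451
Highest is cycle (2) at 0.9845 (≤1, no arbitrage).

0.9845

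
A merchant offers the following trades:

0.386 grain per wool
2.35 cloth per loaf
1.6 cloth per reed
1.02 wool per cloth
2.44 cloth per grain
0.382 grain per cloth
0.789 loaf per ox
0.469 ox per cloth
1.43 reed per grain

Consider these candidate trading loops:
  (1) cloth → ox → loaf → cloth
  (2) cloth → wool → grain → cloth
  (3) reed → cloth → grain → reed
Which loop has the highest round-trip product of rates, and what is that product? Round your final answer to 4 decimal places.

(1) 0.469 × 0.789 × 2.35 = 0.86960
(2) 1.02 × 0.386 × 2.44 = 0.96068
(3) 1.6 × 0.382 × 1.43 = 0.87402
Highest is cycle (2) at 0.9607 (≤1, no arbitrage).

0.9607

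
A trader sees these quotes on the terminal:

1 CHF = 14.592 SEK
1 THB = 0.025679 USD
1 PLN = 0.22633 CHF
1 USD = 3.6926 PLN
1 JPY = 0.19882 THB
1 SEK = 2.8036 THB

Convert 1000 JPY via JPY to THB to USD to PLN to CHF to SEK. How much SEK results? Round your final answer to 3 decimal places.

1000 JPY × 0.19882 = 198.82 THB
198.82 THB × 0.025679 = 5.10549878 USD
5.10549878 USD × 3.6926 = 18.852564795028 PLN
18.852564795028 PLN × 0.22633 = 4.26690099005868724 CHF
4.26690099005868724 CHF × 14.592 = 62.26261924693636420608 SEK

62.263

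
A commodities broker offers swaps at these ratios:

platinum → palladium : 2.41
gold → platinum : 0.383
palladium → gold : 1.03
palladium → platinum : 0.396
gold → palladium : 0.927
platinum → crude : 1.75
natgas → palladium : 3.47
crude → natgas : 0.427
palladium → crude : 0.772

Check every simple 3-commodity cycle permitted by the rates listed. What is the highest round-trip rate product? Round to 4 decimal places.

crude→natgas→palladium→crude: 0.427 × 3.47 × 0.772 = 1.14386
platinum→palladium→gold→platinum: 2.41 × 1.03 × 0.383 = 0.95072
Maximum is crude→natgas→palladium→crude at 1.1439; arbitrage exists.

1.1439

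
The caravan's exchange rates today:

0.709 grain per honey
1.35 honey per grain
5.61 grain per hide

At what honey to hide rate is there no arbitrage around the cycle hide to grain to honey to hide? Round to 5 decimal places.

Known legs of the cycle: 5.61 × 1.35 = 7.5735
For no arbitrage the full-cycle product must be 1, so the missing rate is 1 / 7.5735 ≈ 0.1320393.

0.13204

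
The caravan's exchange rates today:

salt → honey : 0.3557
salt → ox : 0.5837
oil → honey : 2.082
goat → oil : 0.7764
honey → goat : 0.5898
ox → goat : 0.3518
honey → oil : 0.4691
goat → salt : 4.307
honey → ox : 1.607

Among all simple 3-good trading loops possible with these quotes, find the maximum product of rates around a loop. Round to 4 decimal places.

0.9534

honey→goat→oil→honey: 0.5898 × 0.7764 × 2.082 = 0.95339
honey→goat→salt→honey: 0.5898 × 4.307 × 0.3557 = 0.90357
goat→salt→ox→goat: 4.307 × 0.5837 × 0.3518 = 0.88442
Maximum is honey→goat→oil→honey at 0.9534; no arbitrage — every cycle loses value.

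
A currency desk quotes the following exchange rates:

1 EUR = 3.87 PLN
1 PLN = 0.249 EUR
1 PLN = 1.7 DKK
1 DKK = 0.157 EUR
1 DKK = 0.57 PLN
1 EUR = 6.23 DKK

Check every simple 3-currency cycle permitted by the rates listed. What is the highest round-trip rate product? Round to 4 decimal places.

PLN→DKK→EUR→PLN: 1.7 × 0.157 × 3.87 = 1.03290
PLN→EUR→DKK→PLN: 0.249 × 6.23 × 0.57 = 0.88422
Maximum is PLN→DKK→EUR→PLN at 1.0329; arbitrage exists.

1.0329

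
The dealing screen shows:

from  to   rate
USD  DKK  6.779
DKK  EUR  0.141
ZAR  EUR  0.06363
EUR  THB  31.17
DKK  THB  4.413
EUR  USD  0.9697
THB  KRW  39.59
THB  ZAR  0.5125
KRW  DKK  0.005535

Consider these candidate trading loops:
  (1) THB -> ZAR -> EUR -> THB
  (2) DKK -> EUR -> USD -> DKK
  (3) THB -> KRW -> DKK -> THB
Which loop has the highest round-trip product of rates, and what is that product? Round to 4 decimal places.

1.0165

(1) 0.5125 × 0.06363 × 31.17 = 1.01647
(2) 0.141 × 0.9697 × 6.779 = 0.92688
(3) 39.59 × 0.005535 × 4.413 = 0.96702
Highest is cycle (1) at 1.0165 (>1, arbitrage).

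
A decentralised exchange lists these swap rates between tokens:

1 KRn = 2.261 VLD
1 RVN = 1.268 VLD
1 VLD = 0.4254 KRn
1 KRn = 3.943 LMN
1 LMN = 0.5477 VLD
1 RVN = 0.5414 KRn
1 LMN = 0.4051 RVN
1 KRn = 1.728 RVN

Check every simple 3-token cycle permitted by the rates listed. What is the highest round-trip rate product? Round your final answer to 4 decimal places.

0.9321

RVN→VLD→KRn→RVN: 1.268 × 0.4254 × 1.728 = 0.93210
LMN→VLD→KRn→LMN: 0.5477 × 0.4254 × 3.943 = 0.91869
RVN→KRn→LMN→RVN: 0.5414 × 3.943 × 0.4051 = 0.86478
Maximum is RVN→VLD→KRn→RVN at 0.9321; no arbitrage — every cycle loses value.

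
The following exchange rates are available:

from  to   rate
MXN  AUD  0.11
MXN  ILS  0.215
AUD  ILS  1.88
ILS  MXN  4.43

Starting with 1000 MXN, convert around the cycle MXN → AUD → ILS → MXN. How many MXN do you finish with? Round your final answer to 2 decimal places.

916.12

1000 MXN × 0.11 = 110 AUD
110 AUD × 1.88 = 206.8 ILS
206.8 ILS × 4.43 = 916.124 MXN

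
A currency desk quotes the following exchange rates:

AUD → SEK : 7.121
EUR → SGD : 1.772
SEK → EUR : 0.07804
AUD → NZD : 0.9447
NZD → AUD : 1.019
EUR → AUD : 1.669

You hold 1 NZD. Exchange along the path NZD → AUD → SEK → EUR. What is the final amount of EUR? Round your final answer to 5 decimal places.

0.56628

1 NZD × 1.019 = 1.019 AUD
1.019 AUD × 7.121 = 7.256299 SEK
7.256299 SEK × 0.07804 = 0.56628157396 EUR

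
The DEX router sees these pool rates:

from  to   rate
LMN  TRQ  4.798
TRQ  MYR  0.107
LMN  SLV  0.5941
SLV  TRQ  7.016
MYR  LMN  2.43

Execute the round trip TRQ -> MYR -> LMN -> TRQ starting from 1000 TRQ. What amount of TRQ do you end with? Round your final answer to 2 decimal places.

1000 TRQ × 0.107 = 107 MYR
107 MYR × 2.43 = 260.01 LMN
260.01 LMN × 4.798 = 1247.52798 TRQ

1247.53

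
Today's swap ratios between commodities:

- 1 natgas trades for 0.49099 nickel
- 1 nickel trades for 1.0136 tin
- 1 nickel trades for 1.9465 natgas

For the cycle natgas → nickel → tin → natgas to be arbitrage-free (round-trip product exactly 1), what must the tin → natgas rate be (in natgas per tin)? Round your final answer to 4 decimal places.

2.0094

Known legs of the cycle: 0.49099 × 1.0136 = 0.497667464
For no arbitrage the full-cycle product must be 1, so the missing rate is 1 / 0.497667464 ≈ 2.009374.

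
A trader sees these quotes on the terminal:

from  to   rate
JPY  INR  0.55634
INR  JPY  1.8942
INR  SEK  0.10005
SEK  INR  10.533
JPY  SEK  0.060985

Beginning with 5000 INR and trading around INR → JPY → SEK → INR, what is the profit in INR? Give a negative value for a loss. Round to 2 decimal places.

5000 INR × 1.8942 = 9471 JPY
9471 JPY × 0.060985 = 577.588935 SEK
577.588935 SEK × 10.533 = 6083.744252355 INR
Net change: 6083.744252355 − 5000 = 1083.744252355 INR

1083.74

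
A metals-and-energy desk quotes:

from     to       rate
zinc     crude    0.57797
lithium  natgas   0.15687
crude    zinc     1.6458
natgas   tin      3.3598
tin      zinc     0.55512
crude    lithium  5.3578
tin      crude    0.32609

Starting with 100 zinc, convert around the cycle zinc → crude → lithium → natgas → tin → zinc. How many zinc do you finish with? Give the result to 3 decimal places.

90.601

100 zinc × 0.57797 = 57.797 crude
57.797 crude × 5.3578 = 309.6647666 lithium
309.6647666 lithium × 0.15687 = 48.577111936542 natgas
48.577111936542 natgas × 3.3598 = 163.2093806843938116 tin
163.2093806843938116 tin × 0.55512 = 90.600791405520692695392 zinc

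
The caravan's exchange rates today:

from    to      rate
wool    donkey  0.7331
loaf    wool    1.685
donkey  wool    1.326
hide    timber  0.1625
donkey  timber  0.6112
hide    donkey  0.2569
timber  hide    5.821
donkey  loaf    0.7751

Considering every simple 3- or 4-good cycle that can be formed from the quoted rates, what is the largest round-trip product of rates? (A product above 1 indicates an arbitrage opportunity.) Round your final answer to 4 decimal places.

0.9575

loaf→wool→donkey→loaf: 1.685 × 0.7331 × 0.7751 = 0.95746
hide→donkey→timber→hide: 0.2569 × 0.6112 × 5.821 = 0.91400
Maximum is loaf→wool→donkey→loaf at 0.9575; no arbitrage — every cycle loses value.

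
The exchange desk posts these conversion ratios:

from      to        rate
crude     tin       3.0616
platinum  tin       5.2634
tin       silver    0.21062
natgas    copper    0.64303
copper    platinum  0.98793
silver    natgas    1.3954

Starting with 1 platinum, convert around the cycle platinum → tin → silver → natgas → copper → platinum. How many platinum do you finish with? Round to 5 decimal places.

0.98270

1 platinum × 5.2634 = 5.2634 tin
5.2634 tin × 0.21062 = 1.108577308 silver
1.108577308 silver × 1.3954 = 1.5469087755832 natgas
1.5469087755832 natgas × 0.64303 = 0.994708749963265096 copper
0.994708749963265096 copper × 0.98793 = 0.98270261535120848629128 platinum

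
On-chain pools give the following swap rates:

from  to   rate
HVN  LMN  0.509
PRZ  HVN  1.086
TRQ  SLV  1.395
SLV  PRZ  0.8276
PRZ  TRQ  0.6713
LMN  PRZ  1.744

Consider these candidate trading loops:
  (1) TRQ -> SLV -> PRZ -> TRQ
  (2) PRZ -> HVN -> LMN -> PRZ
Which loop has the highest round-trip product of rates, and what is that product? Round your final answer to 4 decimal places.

0.9640

(1) 1.395 × 0.8276 × 0.6713 = 0.77502
(2) 1.086 × 0.509 × 1.744 = 0.96404
Highest is cycle (2) at 0.9640 (≤1, no arbitrage).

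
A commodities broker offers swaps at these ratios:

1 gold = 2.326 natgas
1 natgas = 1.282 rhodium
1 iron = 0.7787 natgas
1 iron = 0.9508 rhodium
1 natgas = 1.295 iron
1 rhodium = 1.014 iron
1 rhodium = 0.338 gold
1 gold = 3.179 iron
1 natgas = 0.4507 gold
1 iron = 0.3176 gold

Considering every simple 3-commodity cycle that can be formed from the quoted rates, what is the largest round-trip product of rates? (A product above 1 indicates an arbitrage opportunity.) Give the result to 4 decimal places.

1.1157

iron→natgas→gold→iron: 0.7787 × 0.4507 × 3.179 = 1.11570
iron→rhodium→gold→iron: 0.9508 × 0.338 × 3.179 = 1.02164
iron→natgas→rhodium→iron: 0.7787 × 1.282 × 1.014 = 1.01227
natgas→rhodium→gold→natgas: 1.282 × 0.338 × 2.326 = 1.00789
iron→gold→natgas→iron: 0.3176 × 2.326 × 1.295 = 0.95667
Maximum is iron→natgas→gold→iron at 1.1157; arbitrage exists.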